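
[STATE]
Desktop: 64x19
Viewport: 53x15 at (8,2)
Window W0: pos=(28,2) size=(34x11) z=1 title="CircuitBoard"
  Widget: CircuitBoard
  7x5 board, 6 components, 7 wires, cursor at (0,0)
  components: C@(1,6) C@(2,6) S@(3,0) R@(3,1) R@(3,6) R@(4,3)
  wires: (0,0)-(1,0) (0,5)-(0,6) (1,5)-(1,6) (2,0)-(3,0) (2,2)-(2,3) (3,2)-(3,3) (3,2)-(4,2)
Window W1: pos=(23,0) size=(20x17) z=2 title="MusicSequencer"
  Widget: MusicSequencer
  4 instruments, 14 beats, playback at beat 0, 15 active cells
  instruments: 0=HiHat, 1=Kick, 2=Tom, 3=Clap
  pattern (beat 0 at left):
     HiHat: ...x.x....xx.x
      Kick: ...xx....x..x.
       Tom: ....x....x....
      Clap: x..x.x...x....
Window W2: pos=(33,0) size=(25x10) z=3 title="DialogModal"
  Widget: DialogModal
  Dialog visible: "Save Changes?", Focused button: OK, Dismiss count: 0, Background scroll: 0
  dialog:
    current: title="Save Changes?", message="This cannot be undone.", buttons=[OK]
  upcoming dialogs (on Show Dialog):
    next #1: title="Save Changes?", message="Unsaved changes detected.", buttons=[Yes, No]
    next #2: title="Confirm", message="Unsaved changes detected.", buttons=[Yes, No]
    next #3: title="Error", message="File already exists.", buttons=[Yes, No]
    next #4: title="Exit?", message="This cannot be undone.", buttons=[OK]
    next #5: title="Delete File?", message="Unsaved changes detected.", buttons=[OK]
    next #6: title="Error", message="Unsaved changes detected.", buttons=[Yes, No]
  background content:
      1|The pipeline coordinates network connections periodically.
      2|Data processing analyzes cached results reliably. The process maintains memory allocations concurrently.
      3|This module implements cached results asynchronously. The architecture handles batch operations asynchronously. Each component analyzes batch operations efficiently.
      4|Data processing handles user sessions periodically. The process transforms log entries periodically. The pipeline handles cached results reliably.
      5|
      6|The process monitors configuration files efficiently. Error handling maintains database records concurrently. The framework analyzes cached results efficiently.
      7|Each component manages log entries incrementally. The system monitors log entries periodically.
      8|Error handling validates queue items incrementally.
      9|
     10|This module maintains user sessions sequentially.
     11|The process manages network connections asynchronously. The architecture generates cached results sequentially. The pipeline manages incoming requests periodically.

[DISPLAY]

               ┠─────────┠───────────────────────┨━━━
               ┃      ▼12┃Th┌─────────────────┐te┃   
               ┃ HiHat···┃Da│  Save Changes?  │ze┃───
               ┃  Kick···┃Th│This cannot be un│s ┃   
               ┃   Tom···┃Da│       [OK]      │es┃   
               ┃  Clap█··┃  └─────────────────┘  ┃   
               ┃         ┃The process monitors co┃   
               ┃         ┗━━━━━━━━━━━━━━━━━━━━━━━┛   
               ┃                  ┃─ ·           C   
               ┃                  ┃                  
               ┃                  ┃━━━━━━━━━━━━━━━━━━
               ┃                  ┃                  
               ┃                  ┃                  
               ┃                  ┃                  
               ┗━━━━━━━━━━━━━━━━━━┛                  


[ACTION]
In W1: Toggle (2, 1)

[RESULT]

               ┠─────────┠───────────────────────┨━━━
               ┃      ▼12┃Th┌─────────────────┐te┃   
               ┃ HiHat···┃Da│  Save Changes?  │ze┃───
               ┃  Kick···┃Th│This cannot be un│s ┃   
               ┃   Tom·█·┃Da│       [OK]      │es┃   
               ┃  Clap█··┃  └─────────────────┘  ┃   
               ┃         ┃The process monitors co┃   
               ┃         ┗━━━━━━━━━━━━━━━━━━━━━━━┛   
               ┃                  ┃─ ·           C   
               ┃                  ┃                  
               ┃                  ┃━━━━━━━━━━━━━━━━━━
               ┃                  ┃                  
               ┃                  ┃                  
               ┃                  ┃                  
               ┗━━━━━━━━━━━━━━━━━━┛                  


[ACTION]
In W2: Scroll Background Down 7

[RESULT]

               ┠─────────┠───────────────────────┨━━━
               ┃      ▼12┃Er┌─────────────────┐te┃   
               ┃ HiHat···┃  │  Save Changes?  │  ┃───
               ┃  Kick···┃Th│This cannot be un│ u┃   
               ┃   Tom·█·┃Th│       [OK]      │et┃   
               ┃  Clap█··┃  └─────────────────┘  ┃   
               ┃         ┃                       ┃   
               ┃         ┗━━━━━━━━━━━━━━━━━━━━━━━┛   
               ┃                  ┃─ ·           C   
               ┃                  ┃                  
               ┃                  ┃━━━━━━━━━━━━━━━━━━
               ┃                  ┃                  
               ┃                  ┃                  
               ┃                  ┃                  
               ┗━━━━━━━━━━━━━━━━━━┛                  


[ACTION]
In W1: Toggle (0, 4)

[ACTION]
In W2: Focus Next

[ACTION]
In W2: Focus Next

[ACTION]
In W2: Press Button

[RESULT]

               ┠─────────┠───────────────────────┨━━━
               ┃      ▼12┃Error handling validate┃   
               ┃ HiHat···┃                       ┃───
               ┃  Kick···┃This module maintains u┃   
               ┃   Tom·█·┃The process manages net┃   
               ┃  Clap█··┃                       ┃   
               ┃         ┃                       ┃   
               ┃         ┗━━━━━━━━━━━━━━━━━━━━━━━┛   
               ┃                  ┃─ ·           C   
               ┃                  ┃                  
               ┃                  ┃━━━━━━━━━━━━━━━━━━
               ┃                  ┃                  
               ┃                  ┃                  
               ┃                  ┃                  
               ┗━━━━━━━━━━━━━━━━━━┛                  


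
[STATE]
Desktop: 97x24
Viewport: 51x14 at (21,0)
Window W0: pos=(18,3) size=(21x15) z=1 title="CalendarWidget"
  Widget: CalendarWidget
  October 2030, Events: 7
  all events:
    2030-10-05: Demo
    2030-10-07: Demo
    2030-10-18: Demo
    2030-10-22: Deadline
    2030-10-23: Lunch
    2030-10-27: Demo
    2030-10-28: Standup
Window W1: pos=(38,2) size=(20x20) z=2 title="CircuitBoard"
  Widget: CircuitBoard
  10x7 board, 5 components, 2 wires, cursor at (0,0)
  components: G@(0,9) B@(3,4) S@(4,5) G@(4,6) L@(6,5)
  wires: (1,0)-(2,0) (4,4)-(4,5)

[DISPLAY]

                                                   
                                                   
                 ┏━━━━━━━━━━━━━━━━━━┓              
━━━━━━━━━━━━━━━━━┃ CircuitBoard     ┃              
alendarWidget    ┠──────────────────┨              
─────────────────┃   0 1 2 3 4 5 6 7┃              
  October 2030   ┃0  [.]            ┃              
 Tu We Th Fr Sa S┃                  ┃              
  1  2  3  4  5* ┃1   ·             ┃              
*  8  9 10 11 12 ┃    │             ┃              
 15 16 17 18* 19 ┃2   ·             ┃              
 22* 23* 24 25 26┃                  ┃              
* 29 30 31       ┃3                 ┃              
                 ┃                  ┃              


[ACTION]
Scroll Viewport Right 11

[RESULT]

                                                   
                                                   
      ┏━━━━━━━━━━━━━━━━━━┓                         
━━━━━━┃ CircuitBoard     ┃                         
et    ┠──────────────────┨                         
──────┃   0 1 2 3 4 5 6 7┃                         
030   ┃0  [.]            ┃                         
r Sa S┃                  ┃                         
4  5* ┃1   ·             ┃                         
11 12 ┃    │             ┃                         
8* 19 ┃2   ·             ┃                         
 25 26┃                  ┃                         
      ┃3                 ┃                         
      ┃                  ┃                         


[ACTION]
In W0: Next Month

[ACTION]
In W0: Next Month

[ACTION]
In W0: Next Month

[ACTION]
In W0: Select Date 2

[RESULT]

                                                   
                                                   
      ┏━━━━━━━━━━━━━━━━━━┓                         
━━━━━━┃ CircuitBoard     ┃                         
et    ┠──────────────────┨                         
──────┃   0 1 2 3 4 5 6 7┃                         
031   ┃0  [.]            ┃                         
r Sa S┃                  ┃                         
  3  4┃1   ·             ┃                         
0 11 1┃    │             ┃                         
7 18 1┃2   ·             ┃                         
4 25 2┃                  ┃                         
1     ┃3                 ┃                         
      ┃                  ┃                         


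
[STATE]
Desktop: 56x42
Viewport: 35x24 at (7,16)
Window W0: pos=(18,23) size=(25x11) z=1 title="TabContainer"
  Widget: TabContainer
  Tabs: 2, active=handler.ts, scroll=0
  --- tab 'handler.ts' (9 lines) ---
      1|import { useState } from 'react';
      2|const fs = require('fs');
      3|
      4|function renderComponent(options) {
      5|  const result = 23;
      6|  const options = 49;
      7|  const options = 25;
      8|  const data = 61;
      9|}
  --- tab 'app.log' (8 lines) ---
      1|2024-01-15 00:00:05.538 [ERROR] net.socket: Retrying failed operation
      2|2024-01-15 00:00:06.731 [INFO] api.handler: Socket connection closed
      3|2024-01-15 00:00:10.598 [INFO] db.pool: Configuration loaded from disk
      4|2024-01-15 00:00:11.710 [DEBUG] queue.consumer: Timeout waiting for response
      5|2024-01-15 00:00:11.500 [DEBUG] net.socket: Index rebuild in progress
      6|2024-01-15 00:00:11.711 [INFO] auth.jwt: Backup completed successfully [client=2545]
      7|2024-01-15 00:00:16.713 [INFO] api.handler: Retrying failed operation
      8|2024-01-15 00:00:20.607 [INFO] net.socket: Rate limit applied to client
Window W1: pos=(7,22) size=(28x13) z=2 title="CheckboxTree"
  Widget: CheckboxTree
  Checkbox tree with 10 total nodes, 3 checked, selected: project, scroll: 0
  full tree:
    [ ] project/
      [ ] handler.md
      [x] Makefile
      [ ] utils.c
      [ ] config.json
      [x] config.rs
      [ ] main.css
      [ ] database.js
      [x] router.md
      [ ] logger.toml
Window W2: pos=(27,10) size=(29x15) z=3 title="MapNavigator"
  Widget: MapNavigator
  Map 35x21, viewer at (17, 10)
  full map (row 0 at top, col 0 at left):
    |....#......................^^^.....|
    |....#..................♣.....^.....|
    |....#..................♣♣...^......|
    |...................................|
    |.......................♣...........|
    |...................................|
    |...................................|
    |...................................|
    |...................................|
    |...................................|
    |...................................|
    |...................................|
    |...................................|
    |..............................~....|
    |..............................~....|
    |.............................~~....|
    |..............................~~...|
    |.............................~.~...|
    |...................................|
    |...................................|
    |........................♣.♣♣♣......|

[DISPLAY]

                    ┃..............
                    ┃..............
                    ┃.............@
                    ┃..............
                    ┃..............
                    ┃..............
┏━━━━━━━━━━━━━━━━━━━┃..............
┃ CheckboxTree      ┃..............
┠───────────────────┗━━━━━━━━━━━━━━
┃>[-] project/             ┃───────
┃   [ ] handler.md         ┃p.log  
┃   [x] Makefile           ┃───────
┃   [ ] utils.c            ┃e } fro
┃   [ ] config.json        ┃re('fs'
┃   [x] config.rs          ┃       
┃   [ ] main.css           ┃omponen
┃   [ ] database.js        ┃ 23;   
┃   [x] router.md          ┃━━━━━━━
┗━━━━━━━━━━━━━━━━━━━━━━━━━━┛       
                                   
                                   
                                   
                                   
                                   


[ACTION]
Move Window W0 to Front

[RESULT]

                    ┃..............
                    ┃..............
                    ┃.............@
                    ┃..............
                    ┃..............
                    ┃..............
┏━━━━━━━━━━━━━━━━━━━┃..............
┃ CheckboxT┏━━━━━━━━━━━━━━━━━━━━━━━
┠──────────┃ TabContainer          
┃>[-] proje┠───────────────────────
┃   [ ] han┃[handler.ts]│ app.log  
┃   [x] Mak┃───────────────────────
┃   [ ] uti┃import { useState } fro
┃   [ ] con┃const fs = require('fs'
┃   [x] con┃                       
┃   [ ] mai┃function renderComponen
┃   [ ] dat┃  const result = 23;   
┃   [x] rou┗━━━━━━━━━━━━━━━━━━━━━━━
┗━━━━━━━━━━━━━━━━━━━━━━━━━━┛       
                                   
                                   
                                   
                                   
                                   


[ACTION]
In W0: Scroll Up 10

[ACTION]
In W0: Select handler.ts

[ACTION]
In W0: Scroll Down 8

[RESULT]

                    ┃..............
                    ┃..............
                    ┃.............@
                    ┃..............
                    ┃..............
                    ┃..............
┏━━━━━━━━━━━━━━━━━━━┃..............
┃ CheckboxT┏━━━━━━━━━━━━━━━━━━━━━━━
┠──────────┃ TabContainer          
┃>[-] proje┠───────────────────────
┃   [ ] han┃[handler.ts]│ app.log  
┃   [x] Mak┃───────────────────────
┃   [ ] uti┃}                      
┃   [ ] con┃                       
┃   [x] con┃                       
┃   [ ] mai┃                       
┃   [ ] dat┃                       
┃   [x] rou┗━━━━━━━━━━━━━━━━━━━━━━━
┗━━━━━━━━━━━━━━━━━━━━━━━━━━┛       
                                   
                                   
                                   
                                   
                                   


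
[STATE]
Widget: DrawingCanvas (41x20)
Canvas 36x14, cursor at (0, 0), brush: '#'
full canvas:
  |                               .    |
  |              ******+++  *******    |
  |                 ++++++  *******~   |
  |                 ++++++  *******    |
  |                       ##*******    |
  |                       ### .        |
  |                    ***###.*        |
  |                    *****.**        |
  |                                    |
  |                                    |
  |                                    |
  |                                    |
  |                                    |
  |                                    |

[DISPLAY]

+                              .         
              ******+++  *******         
                 ++++++  *******~        
                 ++++++  *******         
                       ##*******         
                       ### .             
                    ***###.*             
                    *****.**             
                                         
                                         
                                         
                                         
                                         
                                         
                                         
                                         
                                         
                                         
                                         
                                         


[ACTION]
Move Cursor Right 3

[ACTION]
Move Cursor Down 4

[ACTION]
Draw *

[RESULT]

                               .         
              ******+++  *******         
                 ++++++  *******~        
                 ++++++  *******         
   *                   ##*******         
                       ### .             
                    ***###.*             
                    *****.**             
                                         
                                         
                                         
                                         
                                         
                                         
                                         
                                         
                                         
                                         
                                         
                                         


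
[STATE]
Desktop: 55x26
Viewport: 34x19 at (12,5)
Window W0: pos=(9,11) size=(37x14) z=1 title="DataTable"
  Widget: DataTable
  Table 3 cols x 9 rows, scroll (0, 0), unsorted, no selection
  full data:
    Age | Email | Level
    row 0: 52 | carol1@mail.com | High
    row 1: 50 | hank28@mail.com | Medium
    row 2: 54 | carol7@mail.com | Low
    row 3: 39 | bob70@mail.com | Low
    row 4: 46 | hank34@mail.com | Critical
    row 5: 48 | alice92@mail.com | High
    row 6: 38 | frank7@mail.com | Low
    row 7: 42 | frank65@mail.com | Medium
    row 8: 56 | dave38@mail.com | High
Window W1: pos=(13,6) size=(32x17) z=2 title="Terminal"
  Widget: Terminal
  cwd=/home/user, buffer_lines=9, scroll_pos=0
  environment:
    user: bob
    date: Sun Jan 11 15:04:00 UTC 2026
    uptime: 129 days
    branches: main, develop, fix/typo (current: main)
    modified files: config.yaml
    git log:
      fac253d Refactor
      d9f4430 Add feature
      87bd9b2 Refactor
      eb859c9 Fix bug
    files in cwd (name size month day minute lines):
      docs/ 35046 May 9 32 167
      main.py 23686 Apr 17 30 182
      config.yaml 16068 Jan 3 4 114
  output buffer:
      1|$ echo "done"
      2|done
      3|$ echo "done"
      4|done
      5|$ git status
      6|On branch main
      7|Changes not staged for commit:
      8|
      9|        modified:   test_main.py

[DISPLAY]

                                  
 ┏━━━━━━━━━━━━━━━━━━━━━━━━━━━━━━┓ 
 ┃ Terminal                     ┃ 
 ┠──────────────────────────────┨ 
 ┃$ echo "done"                 ┃ 
 ┃done                          ┃ 
━┃$ echo "done"                 ┃┓
a┃done                          ┃┃
─┃$ git status                  ┃┨
e┃On branch main                ┃┃
─┃Changes not staged for commit:┃┃
 ┃                              ┃┃
 ┃        modified:   test_main.┃┃
 ┃$ █                           ┃┃
 ┃                              ┃┃
 ┃                              ┃┃
 ┃                              ┃┃
 ┗━━━━━━━━━━━━━━━━━━━━━━━━━━━━━━┛┃
 │frank65@mail.com│Medium        ┃


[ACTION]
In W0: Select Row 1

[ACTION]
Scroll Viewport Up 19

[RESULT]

                                  
                                  
                                  
                                  
                                  
                                  
 ┏━━━━━━━━━━━━━━━━━━━━━━━━━━━━━━┓ 
 ┃ Terminal                     ┃ 
 ┠──────────────────────────────┨ 
 ┃$ echo "done"                 ┃ 
 ┃done                          ┃ 
━┃$ echo "done"                 ┃┓
a┃done                          ┃┃
─┃$ git status                  ┃┨
e┃On branch main                ┃┃
─┃Changes not staged for commit:┃┃
 ┃                              ┃┃
 ┃        modified:   test_main.┃┃
 ┃$ █                           ┃┃


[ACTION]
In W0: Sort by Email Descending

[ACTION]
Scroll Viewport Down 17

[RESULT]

 ┃ Terminal                     ┃ 
 ┠──────────────────────────────┨ 
 ┃$ echo "done"                 ┃ 
 ┃done                          ┃ 
━┃$ echo "done"                 ┃┓
a┃done                          ┃┃
─┃$ git status                  ┃┨
e┃On branch main                ┃┃
─┃Changes not staged for commit:┃┃
 ┃                              ┃┃
 ┃        modified:   test_main.┃┃
 ┃$ █                           ┃┃
 ┃                              ┃┃
 ┃                              ┃┃
 ┃                              ┃┃
 ┗━━━━━━━━━━━━━━━━━━━━━━━━━━━━━━┛┃
 │bob70@mail.com  │Low           ┃
━━━━━━━━━━━━━━━━━━━━━━━━━━━━━━━━━┛
                                  


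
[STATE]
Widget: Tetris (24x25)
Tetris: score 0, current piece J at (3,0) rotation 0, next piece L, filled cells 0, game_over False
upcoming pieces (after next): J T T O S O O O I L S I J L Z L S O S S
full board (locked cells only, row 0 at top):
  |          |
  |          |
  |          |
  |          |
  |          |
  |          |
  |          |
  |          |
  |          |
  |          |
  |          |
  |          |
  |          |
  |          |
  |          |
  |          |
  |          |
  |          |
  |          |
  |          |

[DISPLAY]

   █      │Next:        
   ███    │  ▒          
          │▒▒▒          
          │             
          │             
          │             
          │Score:       
          │0            
          │             
          │             
          │             
          │             
          │             
          │             
          │             
          │             
          │             
          │             
          │             
          │             
          │             
          │             
          │             
          │             
          │             


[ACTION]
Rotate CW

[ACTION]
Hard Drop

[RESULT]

     ▒    │Next:        
   ▒▒▒    │█            
          │███          
          │             
          │             
          │             
          │Score:       
          │0            
          │             
          │             
          │             
          │             
          │             
          │             
          │             
          │             
          │             
   ██     │             
   █      │             
   █      │             
          │             
          │             
          │             
          │             
          │             


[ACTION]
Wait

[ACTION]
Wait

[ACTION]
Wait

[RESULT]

          │Next:        
          │█            
          │███          
     ▒    │             
   ▒▒▒    │             
          │             
          │Score:       
          │0            
          │             
          │             
          │             
          │             
          │             
          │             
          │             
          │             
          │             
   ██     │             
   █      │             
   █      │             
          │             
          │             
          │             
          │             
          │             


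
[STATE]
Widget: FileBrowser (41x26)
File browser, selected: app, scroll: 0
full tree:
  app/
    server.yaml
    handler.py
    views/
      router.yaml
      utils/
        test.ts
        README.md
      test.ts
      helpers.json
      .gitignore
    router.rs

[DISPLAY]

> [-] app/                               
    server.yaml                          
    handler.py                           
    [+] views/                           
    router.rs                            
                                         
                                         
                                         
                                         
                                         
                                         
                                         
                                         
                                         
                                         
                                         
                                         
                                         
                                         
                                         
                                         
                                         
                                         
                                         
                                         
                                         


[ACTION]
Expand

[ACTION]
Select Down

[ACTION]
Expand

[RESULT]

  [-] app/                               
  > server.yaml                          
    handler.py                           
    [+] views/                           
    router.rs                            
                                         
                                         
                                         
                                         
                                         
                                         
                                         
                                         
                                         
                                         
                                         
                                         
                                         
                                         
                                         
                                         
                                         
                                         
                                         
                                         
                                         


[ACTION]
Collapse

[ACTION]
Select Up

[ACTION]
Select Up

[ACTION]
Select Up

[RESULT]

> [-] app/                               
    server.yaml                          
    handler.py                           
    [+] views/                           
    router.rs                            
                                         
                                         
                                         
                                         
                                         
                                         
                                         
                                         
                                         
                                         
                                         
                                         
                                         
                                         
                                         
                                         
                                         
                                         
                                         
                                         
                                         


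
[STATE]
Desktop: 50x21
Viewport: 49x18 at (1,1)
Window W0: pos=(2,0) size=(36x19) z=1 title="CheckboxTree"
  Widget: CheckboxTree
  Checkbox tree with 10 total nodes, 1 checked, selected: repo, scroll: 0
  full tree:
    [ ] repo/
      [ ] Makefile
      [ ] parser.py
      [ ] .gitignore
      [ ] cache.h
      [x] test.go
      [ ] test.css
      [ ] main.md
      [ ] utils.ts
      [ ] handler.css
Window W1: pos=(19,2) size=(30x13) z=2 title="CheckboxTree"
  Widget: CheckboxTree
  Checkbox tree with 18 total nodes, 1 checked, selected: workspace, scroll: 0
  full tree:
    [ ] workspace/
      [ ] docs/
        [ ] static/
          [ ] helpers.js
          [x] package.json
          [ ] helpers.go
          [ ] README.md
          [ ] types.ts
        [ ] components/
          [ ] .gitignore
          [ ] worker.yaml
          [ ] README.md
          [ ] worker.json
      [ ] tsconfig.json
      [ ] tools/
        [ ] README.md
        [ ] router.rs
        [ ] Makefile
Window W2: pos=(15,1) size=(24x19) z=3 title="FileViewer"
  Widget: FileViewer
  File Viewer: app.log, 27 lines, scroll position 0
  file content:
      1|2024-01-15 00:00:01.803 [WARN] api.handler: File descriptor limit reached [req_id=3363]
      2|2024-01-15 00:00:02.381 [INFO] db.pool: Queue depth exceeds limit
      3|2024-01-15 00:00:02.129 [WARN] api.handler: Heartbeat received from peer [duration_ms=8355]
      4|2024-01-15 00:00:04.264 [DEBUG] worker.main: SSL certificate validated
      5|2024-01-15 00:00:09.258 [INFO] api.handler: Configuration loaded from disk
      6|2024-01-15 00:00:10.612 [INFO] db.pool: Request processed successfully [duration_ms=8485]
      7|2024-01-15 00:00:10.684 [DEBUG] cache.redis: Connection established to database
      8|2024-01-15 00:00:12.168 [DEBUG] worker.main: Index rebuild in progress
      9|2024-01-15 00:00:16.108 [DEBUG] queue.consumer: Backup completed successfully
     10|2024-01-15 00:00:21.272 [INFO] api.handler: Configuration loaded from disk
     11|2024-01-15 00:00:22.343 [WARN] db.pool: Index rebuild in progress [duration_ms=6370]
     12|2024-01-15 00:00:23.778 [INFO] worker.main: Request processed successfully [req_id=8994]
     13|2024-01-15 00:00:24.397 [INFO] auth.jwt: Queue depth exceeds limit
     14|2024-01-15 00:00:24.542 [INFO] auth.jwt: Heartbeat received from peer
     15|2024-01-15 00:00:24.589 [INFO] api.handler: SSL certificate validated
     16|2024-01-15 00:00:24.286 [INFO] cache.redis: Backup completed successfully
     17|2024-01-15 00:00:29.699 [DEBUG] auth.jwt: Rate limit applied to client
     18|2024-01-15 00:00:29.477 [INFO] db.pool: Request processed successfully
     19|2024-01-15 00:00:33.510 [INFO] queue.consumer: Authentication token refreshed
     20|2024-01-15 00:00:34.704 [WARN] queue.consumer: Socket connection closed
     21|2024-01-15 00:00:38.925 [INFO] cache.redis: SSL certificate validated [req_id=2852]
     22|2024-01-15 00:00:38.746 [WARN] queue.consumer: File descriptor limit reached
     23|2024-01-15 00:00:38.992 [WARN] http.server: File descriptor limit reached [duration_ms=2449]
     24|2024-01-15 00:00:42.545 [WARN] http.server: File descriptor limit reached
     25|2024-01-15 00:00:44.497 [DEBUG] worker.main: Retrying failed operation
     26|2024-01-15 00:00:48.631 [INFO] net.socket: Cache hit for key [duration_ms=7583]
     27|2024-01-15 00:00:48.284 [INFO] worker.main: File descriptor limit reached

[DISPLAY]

 ┃ CheckboxTre┏━━━━━━━━━━━━━━━━━━━━━━┓           
 ┠────────────┃ FileViewer           ┃━━━━━━━━━┓ 
 ┃>[-] repo/  ┠──────────────────────┨         ┃ 
 ┃   [ ] Makef┃2024-01-15 00:00:01.8▲┃─────────┨ 
 ┃   [ ] parse┃2024-01-15 00:00:02.3█┃         ┃ 
 ┃   [ ] .giti┃2024-01-15 00:00:02.1░┃         ┃ 
 ┃   [ ] cache┃2024-01-15 00:00:04.2░┃         ┃ 
 ┃   [x] test.┃2024-01-15 00:00:09.2░┃js       ┃ 
 ┃   [ ] test.┃2024-01-15 00:00:10.6░┃json     ┃ 
 ┃   [ ] main.┃2024-01-15 00:00:10.6░┃go       ┃ 
 ┃   [ ] utils┃2024-01-15 00:00:12.1░┃d        ┃ 
 ┃   [ ] handl┃2024-01-15 00:00:16.1░┃         ┃ 
 ┃            ┃2024-01-15 00:00:21.2░┃/        ┃ 
 ┃            ┃2024-01-15 00:00:22.3░┃━━━━━━━━━┛ 
 ┃            ┃2024-01-15 00:00:23.7░┃           
 ┃            ┃2024-01-15 00:00:24.3░┃           
 ┃            ┃2024-01-15 00:00:24.5░┃           
 ┗━━━━━━━━━━━━┃2024-01-15 00:00:24.5▼┃           


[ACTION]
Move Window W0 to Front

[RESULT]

 ┃ CheckboxTree                     ┃┓           
 ┠──────────────────────────────────┨┃━━━━━━━━━┓ 
 ┃>[-] repo/                        ┃┨         ┃ 
 ┃   [ ] Makefile                   ┃┃─────────┨ 
 ┃   [ ] parser.py                  ┃┃         ┃ 
 ┃   [ ] .gitignore                 ┃┃         ┃ 
 ┃   [ ] cache.h                    ┃┃         ┃ 
 ┃   [x] test.go                    ┃┃js       ┃ 
 ┃   [ ] test.css                   ┃┃json     ┃ 
 ┃   [ ] main.md                    ┃┃go       ┃ 
 ┃   [ ] utils.ts                   ┃┃d        ┃ 
 ┃   [ ] handler.css                ┃┃         ┃ 
 ┃                                  ┃┃/        ┃ 
 ┃                                  ┃┃━━━━━━━━━┛ 
 ┃                                  ┃┃           
 ┃                                  ┃┃           
 ┃                                  ┃┃           
 ┗━━━━━━━━━━━━━━━━━━━━━━━━━━━━━━━━━━┛┃           


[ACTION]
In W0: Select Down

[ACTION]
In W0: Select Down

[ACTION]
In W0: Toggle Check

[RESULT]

 ┃ CheckboxTree                     ┃┓           
 ┠──────────────────────────────────┨┃━━━━━━━━━┓ 
 ┃ [-] repo/                        ┃┨         ┃ 
 ┃   [ ] Makefile                   ┃┃─────────┨ 
 ┃>  [x] parser.py                  ┃┃         ┃ 
 ┃   [ ] .gitignore                 ┃┃         ┃ 
 ┃   [ ] cache.h                    ┃┃         ┃ 
 ┃   [x] test.go                    ┃┃js       ┃ 
 ┃   [ ] test.css                   ┃┃json     ┃ 
 ┃   [ ] main.md                    ┃┃go       ┃ 
 ┃   [ ] utils.ts                   ┃┃d        ┃ 
 ┃   [ ] handler.css                ┃┃         ┃ 
 ┃                                  ┃┃/        ┃ 
 ┃                                  ┃┃━━━━━━━━━┛ 
 ┃                                  ┃┃           
 ┃                                  ┃┃           
 ┃                                  ┃┃           
 ┗━━━━━━━━━━━━━━━━━━━━━━━━━━━━━━━━━━┛┃           


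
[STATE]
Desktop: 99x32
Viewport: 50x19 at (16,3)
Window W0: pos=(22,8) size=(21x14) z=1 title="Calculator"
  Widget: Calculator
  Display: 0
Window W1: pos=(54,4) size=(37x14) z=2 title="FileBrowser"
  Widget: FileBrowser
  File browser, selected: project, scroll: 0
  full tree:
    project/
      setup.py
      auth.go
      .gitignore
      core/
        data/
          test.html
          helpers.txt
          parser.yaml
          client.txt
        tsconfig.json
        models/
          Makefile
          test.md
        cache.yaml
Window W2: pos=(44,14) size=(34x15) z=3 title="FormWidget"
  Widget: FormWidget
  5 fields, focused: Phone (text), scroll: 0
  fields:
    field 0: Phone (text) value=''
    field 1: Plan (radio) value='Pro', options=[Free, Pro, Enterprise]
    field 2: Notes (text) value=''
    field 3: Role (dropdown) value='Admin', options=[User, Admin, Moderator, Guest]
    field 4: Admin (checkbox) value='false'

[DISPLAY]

                                                  
                                      ┏━━━━━━━━━━━
                                      ┃ FileBrowse
                                      ┠───────────
                                      ┃> [-] proje
      ┏━━━━━━━━━━━━━━━━━━━┓           ┃    setup.p
      ┃ Calculator        ┃           ┃    auth.go
      ┠───────────────────┨           ┃    .gitign
      ┃                  0┃           ┃    [+] cor
      ┃┌───┬───┬───┬───┐  ┃           ┃           
      ┃│ 7 │ 8 │ 9 │ ÷ │  ┃           ┃           
      ┃├───┼───┼───┼───┤  ┃ ┏━━━━━━━━━━━━━━━━━━━━━
      ┃│ 4 │ 5 │ 6 │ × │  ┃ ┃ FormWidget          
      ┃├───┼───┼───┼───┤  ┃ ┠─────────────────────
      ┃│ 1 │ 2 │ 3 │ - │  ┃ ┃> Phone:      [      
      ┃├───┼───┼───┼───┤  ┃ ┃  Plan:       ( ) Fre
      ┃│ 0 │ . │ = │ + │  ┃ ┃  Notes:      [      
      ┃└───┴───┴───┴───┘  ┃ ┃  Role:       [Admin 
      ┗━━━━━━━━━━━━━━━━━━━┛ ┃  Admin:      [ ]    


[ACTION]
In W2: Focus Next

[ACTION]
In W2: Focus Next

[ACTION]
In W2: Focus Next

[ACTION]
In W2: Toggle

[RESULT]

                                                  
                                      ┏━━━━━━━━━━━
                                      ┃ FileBrowse
                                      ┠───────────
                                      ┃> [-] proje
      ┏━━━━━━━━━━━━━━━━━━━┓           ┃    setup.p
      ┃ Calculator        ┃           ┃    auth.go
      ┠───────────────────┨           ┃    .gitign
      ┃                  0┃           ┃    [+] cor
      ┃┌───┬───┬───┬───┐  ┃           ┃           
      ┃│ 7 │ 8 │ 9 │ ÷ │  ┃           ┃           
      ┃├───┼───┼───┼───┤  ┃ ┏━━━━━━━━━━━━━━━━━━━━━
      ┃│ 4 │ 5 │ 6 │ × │  ┃ ┃ FormWidget          
      ┃├───┼───┼───┼───┤  ┃ ┠─────────────────────
      ┃│ 1 │ 2 │ 3 │ - │  ┃ ┃  Phone:      [      
      ┃├───┼───┼───┼───┤  ┃ ┃  Plan:       ( ) Fre
      ┃│ 0 │ . │ = │ + │  ┃ ┃  Notes:      [      
      ┃└───┴───┴───┴───┘  ┃ ┃> Role:       [Admin 
      ┗━━━━━━━━━━━━━━━━━━━┛ ┃  Admin:      [ ]    


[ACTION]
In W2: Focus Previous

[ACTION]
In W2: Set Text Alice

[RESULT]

                                                  
                                      ┏━━━━━━━━━━━
                                      ┃ FileBrowse
                                      ┠───────────
                                      ┃> [-] proje
      ┏━━━━━━━━━━━━━━━━━━━┓           ┃    setup.p
      ┃ Calculator        ┃           ┃    auth.go
      ┠───────────────────┨           ┃    .gitign
      ┃                  0┃           ┃    [+] cor
      ┃┌───┬───┬───┬───┐  ┃           ┃           
      ┃│ 7 │ 8 │ 9 │ ÷ │  ┃           ┃           
      ┃├───┼───┼───┼───┤  ┃ ┏━━━━━━━━━━━━━━━━━━━━━
      ┃│ 4 │ 5 │ 6 │ × │  ┃ ┃ FormWidget          
      ┃├───┼───┼───┼───┤  ┃ ┠─────────────────────
      ┃│ 1 │ 2 │ 3 │ - │  ┃ ┃  Phone:      [      
      ┃├───┼───┼───┼───┤  ┃ ┃  Plan:       ( ) Fre
      ┃│ 0 │ . │ = │ + │  ┃ ┃> Notes:      [Alice 
      ┃└───┴───┴───┴───┘  ┃ ┃  Role:       [Admin 
      ┗━━━━━━━━━━━━━━━━━━━┛ ┃  Admin:      [ ]    
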